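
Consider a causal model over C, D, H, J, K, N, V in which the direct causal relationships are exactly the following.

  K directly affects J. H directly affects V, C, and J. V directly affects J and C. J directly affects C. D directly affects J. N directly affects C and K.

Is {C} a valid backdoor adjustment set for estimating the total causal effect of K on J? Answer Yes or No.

Backdoor paths from K to J (paths whose first edge points into K):
  P1: K <- N -> C <- H -> V -> J
  P2: K <- N -> C <- H -> J
  P3: K <- N -> C <- V <- H -> J
  P4: K <- N -> C <- V -> J
  P5: K <- N -> C <- J
Condition 1 (no descendant of K in the set): FAILS — C is a descendant of K.
Condition 2 (every backdoor path blocked by {C}):
  P1: open — collider(s) C are conditioned on (or have a conditioned descendant) and no non-collider on the path is in the set.
  P2: open — collider(s) C are conditioned on (or have a conditioned descendant) and no non-collider on the path is in the set.
  P3: open — collider(s) C are conditioned on (or have a conditioned descendant) and no non-collider on the path is in the set.
  P4: open — collider(s) C are conditioned on (or have a conditioned descendant) and no non-collider on the path is in the set.
  P5: open — collider(s) C are conditioned on (or have a conditioned descendant) and no non-collider on the path is in the set.
{C} does not satisfy the backdoor criterion.

No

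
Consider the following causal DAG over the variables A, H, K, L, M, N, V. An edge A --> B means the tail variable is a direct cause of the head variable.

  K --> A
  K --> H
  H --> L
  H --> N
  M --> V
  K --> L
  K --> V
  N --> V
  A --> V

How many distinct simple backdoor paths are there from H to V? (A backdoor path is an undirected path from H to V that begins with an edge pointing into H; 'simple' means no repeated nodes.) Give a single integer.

2

A backdoor path from H to V is any simple undirected path whose first edge points into H (i.e. leaves H via a parent).
Parents of H: {K}.
Enumerating:
  P1: H <- K -> A -> V
  P2: H <- K -> V
That exhausts the simple backdoor paths. Count: 2.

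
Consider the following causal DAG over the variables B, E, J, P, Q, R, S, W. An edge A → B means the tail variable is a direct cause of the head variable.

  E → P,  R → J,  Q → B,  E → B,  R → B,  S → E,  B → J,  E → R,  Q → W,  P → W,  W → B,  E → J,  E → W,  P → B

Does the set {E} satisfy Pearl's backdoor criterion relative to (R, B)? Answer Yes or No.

Yes

Backdoor paths from R to B (paths whose first edge points into R):
  P1: R <- E -> P -> W <- Q -> B
  P2: R <- E -> P -> W -> B
  P3: R <- E -> P -> B
  P4: R <- E -> W <- Q -> B
  P5: R <- E -> W <- P -> B
  P6: R <- E -> W -> B
  P7: R <- E -> B
  P8: R <- E -> J <- B
Condition 1 (no descendant of R in the set): holds — descendants of R are {B, J}; none are in {E}.
Condition 2 (every backdoor path blocked by {E}):
  P1: blocked at fork node E ∈ conditioning set.
  P2: blocked at fork node E ∈ conditioning set.
  P3: blocked at fork node E ∈ conditioning set.
  P4: blocked at fork node E ∈ conditioning set.
  P5: blocked at fork node E ∈ conditioning set.
  P6: blocked at fork node E ∈ conditioning set.
  P7: blocked at fork node E ∈ conditioning set.
  P8: blocked at fork node E ∈ conditioning set.
{E} satisfies the backdoor criterion.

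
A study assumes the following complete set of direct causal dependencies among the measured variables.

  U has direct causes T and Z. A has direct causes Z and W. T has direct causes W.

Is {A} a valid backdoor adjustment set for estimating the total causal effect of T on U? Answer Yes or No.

Backdoor paths from T to U (paths whose first edge points into T):
  P1: T <- W -> A <- Z -> U
Condition 1 (no descendant of T in the set): holds — descendants of T are {U}; none are in {A}.
Condition 2 (every backdoor path blocked by {A}):
  P1: open — collider(s) A are conditioned on (or have a conditioned descendant) and no non-collider on the path is in the set.
{A} does not satisfy the backdoor criterion.

No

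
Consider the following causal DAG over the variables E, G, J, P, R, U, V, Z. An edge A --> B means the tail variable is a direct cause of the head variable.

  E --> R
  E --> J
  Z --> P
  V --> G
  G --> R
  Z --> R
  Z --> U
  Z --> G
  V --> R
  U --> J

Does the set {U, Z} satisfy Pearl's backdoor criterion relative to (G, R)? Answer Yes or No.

No

Backdoor paths from G to R (paths whose first edge points into G):
  P1: G <- Z -> U -> J <- E -> R
  P2: G <- Z -> R
  P3: G <- V -> R
Condition 1 (no descendant of G in the set): holds — descendants of G are {R}; none are in {U, Z}.
Condition 2 (every backdoor path blocked by {U, Z}):
  P1: blocked at fork node Z ∈ conditioning set.
  P2: blocked at fork node Z ∈ conditioning set.
  P3: open — no interior node is in the conditioning set.
{U, Z} does not satisfy the backdoor criterion.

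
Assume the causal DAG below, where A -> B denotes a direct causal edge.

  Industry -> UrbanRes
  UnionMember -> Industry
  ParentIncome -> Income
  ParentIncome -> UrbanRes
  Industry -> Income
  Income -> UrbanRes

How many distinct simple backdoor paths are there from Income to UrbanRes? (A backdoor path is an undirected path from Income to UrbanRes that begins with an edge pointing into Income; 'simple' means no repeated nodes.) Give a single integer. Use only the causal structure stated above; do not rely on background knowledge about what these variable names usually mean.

2

A backdoor path from Income to UrbanRes is any simple undirected path whose first edge points into Income (i.e. leaves Income via a parent).
Parents of Income: {Industry, ParentIncome}.
Enumerating:
  P1: Income <- ParentIncome -> UrbanRes
  P2: Income <- Industry -> UrbanRes
That exhausts the simple backdoor paths. Count: 2.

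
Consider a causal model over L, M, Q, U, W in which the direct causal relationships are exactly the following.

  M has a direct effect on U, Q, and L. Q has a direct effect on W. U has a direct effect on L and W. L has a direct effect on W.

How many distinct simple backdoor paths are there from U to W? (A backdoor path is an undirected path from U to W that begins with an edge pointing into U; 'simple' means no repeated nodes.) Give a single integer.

2

A backdoor path from U to W is any simple undirected path whose first edge points into U (i.e. leaves U via a parent).
Parents of U: {M}.
Enumerating:
  P1: U <- M -> Q -> W
  P2: U <- M -> L -> W
That exhausts the simple backdoor paths. Count: 2.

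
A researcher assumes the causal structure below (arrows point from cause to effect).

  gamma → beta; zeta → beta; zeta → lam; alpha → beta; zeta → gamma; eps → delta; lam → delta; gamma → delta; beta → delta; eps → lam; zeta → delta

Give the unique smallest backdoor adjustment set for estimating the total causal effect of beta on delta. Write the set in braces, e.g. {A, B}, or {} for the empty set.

Variables eligible for adjustment (non-descendants of beta, excluding beta and delta): {alpha, eps, gamma, lam, zeta}.
Backdoor paths from beta to delta:
  P1: beta <- zeta -> gamma -> delta
  P2: beta <- zeta -> lam <- eps -> delta
  P3: beta <- zeta -> lam -> delta
  P4: beta <- zeta -> delta
  P5: beta <- gamma <- zeta -> lam <- eps -> delta
  P6: beta <- gamma <- zeta -> lam -> delta
  P7: beta <- gamma <- zeta -> delta
  P8: beta <- gamma -> delta
The empty set is not sufficient: P1 (beta <- zeta -> gamma -> delta) has no collider blocking it and no conditioned non-collider, so it is open.
Try {gamma, zeta}:
  P1: blocked at fork node zeta ∈ conditioning set.
  P2: blocked at fork node zeta ∈ conditioning set.
  P3: blocked at fork node zeta ∈ conditioning set.
  P4: blocked at fork node zeta ∈ conditioning set.
  P5: blocked at chain node gamma ∈ conditioning set.
  P6: blocked at chain node gamma ∈ conditioning set.
  P7: blocked at chain node gamma ∈ conditioning set.
  P8: blocked at fork node gamma ∈ conditioning set.
{gamma, zeta} contains no descendant of beta and blocks every backdoor path.
Every element of {gamma, zeta} is needed (dropping gamma leaves P8 open; dropping zeta leaves P3 open), so no proper subset is valid.
Among all size-2 subsets of the eligible variables, only {gamma, zeta} blocks every backdoor path, so it is the unique smallest valid adjustment set.

{gamma, zeta}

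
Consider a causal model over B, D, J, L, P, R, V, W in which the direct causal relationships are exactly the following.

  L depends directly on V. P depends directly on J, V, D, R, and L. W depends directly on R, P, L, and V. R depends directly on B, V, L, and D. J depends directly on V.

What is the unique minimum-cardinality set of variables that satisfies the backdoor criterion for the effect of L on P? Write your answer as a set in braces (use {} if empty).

{V}

Variables eligible for adjustment (non-descendants of L, excluding L and P): {B, D, J, V}.
Backdoor paths from L to P:
  P1: L <- V -> J -> P
  P2: L <- V -> R <- D -> P
  P3: L <- V -> R -> P
  P4: L <- V -> R -> W <- P
  P5: L <- V -> P
  P6: L <- V -> W <- R <- D -> P
  P7: L <- V -> W <- R -> P
  P8: L <- V -> W <- P
The empty set is not sufficient: P1 (L <- V -> J -> P) has no collider blocking it and no conditioned non-collider, so it is open.
Try {V}:
  P1: blocked at fork node V ∈ conditioning set.
  P2: blocked at fork node V ∈ conditioning set.
  P3: blocked at fork node V ∈ conditioning set.
  P4: blocked at fork node V ∈ conditioning set.
  P5: blocked at fork node V ∈ conditioning set.
  P6: blocked at fork node V ∈ conditioning set.
  P7: blocked at fork node V ∈ conditioning set.
  P8: blocked at fork node V ∈ conditioning set.
{V} contains no descendant of L and blocks every backdoor path.
No other singleton works — e.g. {D} leaves P1 open — so {V} is the unique smallest valid adjustment set.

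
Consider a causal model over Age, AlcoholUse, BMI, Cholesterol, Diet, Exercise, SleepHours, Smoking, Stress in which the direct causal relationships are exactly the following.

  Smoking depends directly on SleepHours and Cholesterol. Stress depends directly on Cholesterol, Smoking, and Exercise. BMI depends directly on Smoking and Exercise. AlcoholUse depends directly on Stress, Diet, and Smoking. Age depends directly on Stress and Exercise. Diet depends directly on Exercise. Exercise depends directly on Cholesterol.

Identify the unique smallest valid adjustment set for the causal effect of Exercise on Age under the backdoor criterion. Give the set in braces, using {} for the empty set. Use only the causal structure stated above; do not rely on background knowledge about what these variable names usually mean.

Variables eligible for adjustment (non-descendants of Exercise, excluding Exercise and Age): {Cholesterol, SleepHours, Smoking}.
Backdoor paths from Exercise to Age:
  P1: Exercise <- Cholesterol -> Smoking -> Stress -> Age
  P2: Exercise <- Cholesterol -> Smoking -> AlcoholUse <- Stress -> Age
  P3: Exercise <- Cholesterol -> Stress -> Age
The empty set is not sufficient: P1 (Exercise <- Cholesterol -> Smoking -> Stress -> Age) has no collider blocking it and no conditioned non-collider, so it is open.
Try {Cholesterol}:
  P1: blocked at fork node Cholesterol ∈ conditioning set.
  P2: blocked at fork node Cholesterol ∈ conditioning set.
  P3: blocked at fork node Cholesterol ∈ conditioning set.
{Cholesterol} contains no descendant of Exercise and blocks every backdoor path.
No other singleton works — e.g. {SleepHours} leaves P1 open — so {Cholesterol} is the unique smallest valid adjustment set.

{Cholesterol}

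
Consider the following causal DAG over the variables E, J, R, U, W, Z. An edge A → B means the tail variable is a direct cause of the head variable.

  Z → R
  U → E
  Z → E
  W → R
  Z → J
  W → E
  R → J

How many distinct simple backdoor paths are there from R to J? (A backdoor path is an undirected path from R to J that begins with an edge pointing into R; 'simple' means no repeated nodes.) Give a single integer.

A backdoor path from R to J is any simple undirected path whose first edge points into R (i.e. leaves R via a parent).
Parents of R: {W, Z}.
Enumerating:
  P1: R <- W -> E <- Z -> J
  P2: R <- Z -> J
That exhausts the simple backdoor paths. Count: 2.

2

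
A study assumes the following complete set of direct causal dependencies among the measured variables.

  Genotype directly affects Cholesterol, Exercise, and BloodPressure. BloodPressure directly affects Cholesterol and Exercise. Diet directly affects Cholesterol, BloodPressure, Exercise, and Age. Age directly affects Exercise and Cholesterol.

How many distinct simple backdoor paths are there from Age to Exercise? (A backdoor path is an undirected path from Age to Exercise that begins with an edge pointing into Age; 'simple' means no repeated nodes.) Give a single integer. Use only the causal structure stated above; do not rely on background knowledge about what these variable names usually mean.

A backdoor path from Age to Exercise is any simple undirected path whose first edge points into Age (i.e. leaves Age via a parent).
Parents of Age: {Diet}.
Enumerating:
  P1: Age <- Diet -> BloodPressure <- Genotype -> Exercise
  P2: Age <- Diet -> BloodPressure -> Exercise
  P3: Age <- Diet -> BloodPressure -> Cholesterol <- Genotype -> Exercise
  P4: Age <- Diet -> Exercise
  P5: Age <- Diet -> Cholesterol <- Genotype -> BloodPressure -> Exercise
  P6: Age <- Diet -> Cholesterol <- Genotype -> Exercise
  P7: Age <- Diet -> Cholesterol <- BloodPressure <- Genotype -> Exercise
  P8: Age <- Diet -> Cholesterol <- BloodPressure -> Exercise
That exhausts the simple backdoor paths. Count: 8.

8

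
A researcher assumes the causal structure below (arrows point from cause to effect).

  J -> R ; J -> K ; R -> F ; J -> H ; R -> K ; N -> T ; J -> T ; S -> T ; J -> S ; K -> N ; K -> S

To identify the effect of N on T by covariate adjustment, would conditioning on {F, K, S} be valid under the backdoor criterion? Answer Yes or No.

Backdoor paths from N to T (paths whose first edge points into N):
  P1: N <- K <- J -> S -> T
  P2: N <- K <- J -> T
  P3: N <- K <- R <- J -> S -> T
  P4: N <- K <- R <- J -> T
  P5: N <- K -> S <- J -> T
  P6: N <- K -> S -> T
Condition 1 (no descendant of N in the set): holds — descendants of N are {T}; none are in {F, K, S}.
Condition 2 (every backdoor path blocked by {F, K, S}):
  P1: blocked at chain node K ∈ conditioning set.
  P2: blocked at chain node K ∈ conditioning set.
  P3: blocked at chain node K ∈ conditioning set.
  P4: blocked at chain node K ∈ conditioning set.
  P5: blocked at fork node K ∈ conditioning set.
  P6: blocked at fork node K ∈ conditioning set.
{F, K, S} satisfies the backdoor criterion.

Yes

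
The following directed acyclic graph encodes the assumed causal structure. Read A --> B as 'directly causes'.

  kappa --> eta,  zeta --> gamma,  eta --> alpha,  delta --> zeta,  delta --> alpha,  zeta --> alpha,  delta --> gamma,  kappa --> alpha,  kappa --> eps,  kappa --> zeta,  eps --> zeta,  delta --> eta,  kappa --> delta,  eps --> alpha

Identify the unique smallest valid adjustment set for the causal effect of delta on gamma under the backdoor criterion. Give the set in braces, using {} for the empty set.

Variables eligible for adjustment (non-descendants of delta, excluding delta and gamma): {eps, kappa}.
Backdoor paths from delta to gamma:
  P1: delta <- kappa -> eps -> zeta -> gamma
  P2: delta <- kappa -> eps -> alpha <- zeta -> gamma
  P3: delta <- kappa -> zeta -> gamma
  P4: delta <- kappa -> eta -> alpha <- eps -> zeta -> gamma
  P5: delta <- kappa -> eta -> alpha <- zeta -> gamma
  P6: delta <- kappa -> alpha <- eps -> zeta -> gamma
  P7: delta <- kappa -> alpha <- zeta -> gamma
The empty set is not sufficient: P1 (delta <- kappa -> eps -> zeta -> gamma) has no collider blocking it and no conditioned non-collider, so it is open.
Try {kappa}:
  P1: blocked at fork node kappa ∈ conditioning set.
  P2: blocked at fork node kappa ∈ conditioning set.
  P3: blocked at fork node kappa ∈ conditioning set.
  P4: blocked at fork node kappa ∈ conditioning set.
  P5: blocked at fork node kappa ∈ conditioning set.
  P6: blocked at fork node kappa ∈ conditioning set.
  P7: blocked at fork node kappa ∈ conditioning set.
{kappa} contains no descendant of delta and blocks every backdoor path.
No other singleton works — e.g. {eps} leaves P3 open — so {kappa} is the unique smallest valid adjustment set.

{kappa}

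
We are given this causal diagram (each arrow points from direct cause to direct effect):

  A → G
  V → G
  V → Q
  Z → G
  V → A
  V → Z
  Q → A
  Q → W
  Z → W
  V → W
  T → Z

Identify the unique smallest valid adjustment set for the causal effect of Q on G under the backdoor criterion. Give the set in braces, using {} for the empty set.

{V}

Variables eligible for adjustment (non-descendants of Q, excluding Q and G): {T, V, Z}.
Backdoor paths from Q to G:
  P1: Q <- V -> A -> G
  P2: Q <- V -> Z -> G
  P3: Q <- V -> W <- Z -> G
  P4: Q <- V -> G
The empty set is not sufficient: P1 (Q <- V -> A -> G) has no collider blocking it and no conditioned non-collider, so it is open.
Try {V}:
  P1: blocked at fork node V ∈ conditioning set.
  P2: blocked at fork node V ∈ conditioning set.
  P3: blocked at fork node V ∈ conditioning set.
  P4: blocked at fork node V ∈ conditioning set.
{V} contains no descendant of Q and blocks every backdoor path.
No other singleton works — e.g. {T} leaves P1 open — so {V} is the unique smallest valid adjustment set.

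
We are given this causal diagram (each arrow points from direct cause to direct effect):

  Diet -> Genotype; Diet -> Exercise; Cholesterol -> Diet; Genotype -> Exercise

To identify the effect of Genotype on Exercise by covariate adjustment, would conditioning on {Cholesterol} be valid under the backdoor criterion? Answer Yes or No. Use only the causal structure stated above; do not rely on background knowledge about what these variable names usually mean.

No

Backdoor paths from Genotype to Exercise (paths whose first edge points into Genotype):
  P1: Genotype <- Diet -> Exercise
Condition 1 (no descendant of Genotype in the set): holds — descendants of Genotype are {Exercise}; none are in {Cholesterol}.
Condition 2 (every backdoor path blocked by {Cholesterol}):
  P1: open — no interior node is in the conditioning set.
{Cholesterol} does not satisfy the backdoor criterion.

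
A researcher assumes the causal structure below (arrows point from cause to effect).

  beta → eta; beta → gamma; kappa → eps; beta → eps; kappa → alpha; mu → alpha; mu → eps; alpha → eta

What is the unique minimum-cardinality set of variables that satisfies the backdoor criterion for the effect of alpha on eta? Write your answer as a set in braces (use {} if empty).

Variables eligible for adjustment (non-descendants of alpha, excluding alpha and eta): {beta, eps, gamma, kappa, mu}.
Backdoor paths from alpha to eta:
  P1: alpha <- kappa -> eps <- beta -> eta
  P2: alpha <- mu -> eps <- beta -> eta
Each backdoor path contains an unconditioned collider, so every path is already blocked with the empty conditioning set:
  P1: blocked at collider eps (neither it nor any descendant is in the conditioning set).
  P2: blocked at collider eps (neither it nor any descendant is in the conditioning set).
The empty set is therefore the unique smallest valid set.

{}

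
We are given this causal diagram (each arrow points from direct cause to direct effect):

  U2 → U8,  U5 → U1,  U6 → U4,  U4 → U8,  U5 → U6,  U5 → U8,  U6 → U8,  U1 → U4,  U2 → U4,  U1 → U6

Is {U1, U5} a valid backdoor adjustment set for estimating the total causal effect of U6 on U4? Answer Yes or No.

Backdoor paths from U6 to U4 (paths whose first edge points into U6):
  P1: U6 <- U5 -> U1 -> U4
  P2: U6 <- U5 -> U8 <- U2 -> U4
  P3: U6 <- U5 -> U8 <- U4
  P4: U6 <- U1 <- U5 -> U8 <- U2 -> U4
  P5: U6 <- U1 <- U5 -> U8 <- U4
  P6: U6 <- U1 -> U4
Condition 1 (no descendant of U6 in the set): holds — descendants of U6 are {U4, U8}; none are in {U1, U5}.
Condition 2 (every backdoor path blocked by {U1, U5}):
  P1: blocked at fork node U5 ∈ conditioning set.
  P2: blocked at fork node U5 ∈ conditioning set.
  P3: blocked at fork node U5 ∈ conditioning set.
  P4: blocked at chain node U1 ∈ conditioning set.
  P5: blocked at chain node U1 ∈ conditioning set.
  P6: blocked at fork node U1 ∈ conditioning set.
{U1, U5} satisfies the backdoor criterion.

Yes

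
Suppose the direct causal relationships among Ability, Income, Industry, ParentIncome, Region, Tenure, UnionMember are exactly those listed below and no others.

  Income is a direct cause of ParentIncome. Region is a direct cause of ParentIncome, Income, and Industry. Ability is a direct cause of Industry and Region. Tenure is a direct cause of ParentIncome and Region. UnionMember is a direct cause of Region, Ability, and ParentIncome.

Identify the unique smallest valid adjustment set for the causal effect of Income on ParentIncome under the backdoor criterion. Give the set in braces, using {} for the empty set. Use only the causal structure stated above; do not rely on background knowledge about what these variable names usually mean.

{Region}

Variables eligible for adjustment (non-descendants of Income, excluding Income and ParentIncome): {Ability, Industry, Region, Tenure, UnionMember}.
Backdoor paths from Income to ParentIncome:
  P1: Income <- Region <- UnionMember -> ParentIncome
  P2: Income <- Region <- Ability <- UnionMember -> ParentIncome
  P3: Income <- Region <- Tenure -> ParentIncome
  P4: Income <- Region -> Industry <- Ability <- UnionMember -> ParentIncome
  P5: Income <- Region -> ParentIncome
The empty set is not sufficient: P1 (Income <- Region <- UnionMember -> ParentIncome) has no collider blocking it and no conditioned non-collider, so it is open.
Try {Region}:
  P1: blocked at chain node Region ∈ conditioning set.
  P2: blocked at chain node Region ∈ conditioning set.
  P3: blocked at chain node Region ∈ conditioning set.
  P4: blocked at fork node Region ∈ conditioning set.
  P5: blocked at fork node Region ∈ conditioning set.
{Region} contains no descendant of Income and blocks every backdoor path.
No other singleton works — e.g. {UnionMember} leaves P3 open — so {Region} is the unique smallest valid adjustment set.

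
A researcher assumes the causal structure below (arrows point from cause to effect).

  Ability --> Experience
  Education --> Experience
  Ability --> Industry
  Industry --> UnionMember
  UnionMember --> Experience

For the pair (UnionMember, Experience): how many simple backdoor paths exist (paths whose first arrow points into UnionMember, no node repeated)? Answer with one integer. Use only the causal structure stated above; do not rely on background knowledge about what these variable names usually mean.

1

A backdoor path from UnionMember to Experience is any simple undirected path whose first edge points into UnionMember (i.e. leaves UnionMember via a parent).
Parents of UnionMember: {Industry}.
Enumerating:
  P1: UnionMember <- Industry <- Ability -> Experience
That exhausts the simple backdoor paths. Count: 1.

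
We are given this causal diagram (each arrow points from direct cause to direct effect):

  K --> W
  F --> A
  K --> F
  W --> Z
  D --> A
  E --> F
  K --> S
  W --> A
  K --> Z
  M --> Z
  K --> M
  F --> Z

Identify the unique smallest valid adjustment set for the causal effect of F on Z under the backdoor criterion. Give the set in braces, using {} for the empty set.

Variables eligible for adjustment (non-descendants of F, excluding F and Z): {D, E, K, M, S, W}.
Backdoor paths from F to Z:
  P1: F <- K -> W -> Z
  P2: F <- K -> M -> Z
  P3: F <- K -> Z
The empty set is not sufficient: P1 (F <- K -> W -> Z) has no collider blocking it and no conditioned non-collider, so it is open.
Try {K}:
  P1: blocked at fork node K ∈ conditioning set.
  P2: blocked at fork node K ∈ conditioning set.
  P3: blocked at fork node K ∈ conditioning set.
{K} contains no descendant of F and blocks every backdoor path.
No other singleton works — e.g. {S} leaves P1 open — so {K} is the unique smallest valid adjustment set.

{K}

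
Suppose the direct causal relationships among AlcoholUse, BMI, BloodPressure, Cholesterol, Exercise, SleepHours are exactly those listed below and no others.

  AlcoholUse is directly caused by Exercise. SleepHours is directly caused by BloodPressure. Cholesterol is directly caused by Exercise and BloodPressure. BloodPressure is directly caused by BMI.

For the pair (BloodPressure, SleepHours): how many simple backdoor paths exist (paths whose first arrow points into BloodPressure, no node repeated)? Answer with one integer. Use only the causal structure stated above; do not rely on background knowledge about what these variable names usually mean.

0

A backdoor path from BloodPressure to SleepHours is any simple undirected path whose first edge points into BloodPressure (i.e. leaves BloodPressure via a parent).
Parents of BloodPressure: {BMI}.
No simple path from any parent of BloodPressure reaches SleepHours without revisiting BloodPressure, so there are no backdoor paths.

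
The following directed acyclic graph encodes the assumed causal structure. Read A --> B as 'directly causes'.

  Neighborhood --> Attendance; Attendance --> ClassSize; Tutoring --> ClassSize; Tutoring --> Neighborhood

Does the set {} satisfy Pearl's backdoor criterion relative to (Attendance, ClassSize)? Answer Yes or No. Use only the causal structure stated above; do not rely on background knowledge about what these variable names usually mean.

No

Backdoor paths from Attendance to ClassSize (paths whose first edge points into Attendance):
  P1: Attendance <- Neighborhood <- Tutoring -> ClassSize
Condition 1 (no descendant of Attendance in the set): holds — descendants of Attendance are {ClassSize}; none are in {}.
Condition 2 (every backdoor path blocked by {}):
  P1: open — no interior node is in the conditioning set.
{} does not satisfy the backdoor criterion.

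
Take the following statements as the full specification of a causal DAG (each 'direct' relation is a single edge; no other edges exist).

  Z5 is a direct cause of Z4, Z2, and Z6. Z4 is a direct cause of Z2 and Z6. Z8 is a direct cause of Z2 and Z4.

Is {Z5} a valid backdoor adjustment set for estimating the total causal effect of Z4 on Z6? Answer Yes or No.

Yes

Backdoor paths from Z4 to Z6 (paths whose first edge points into Z4):
  P1: Z4 <- Z5 -> Z6
  P2: Z4 <- Z8 -> Z2 <- Z5 -> Z6
Condition 1 (no descendant of Z4 in the set): holds — descendants of Z4 are {Z2, Z6}; none are in {Z5}.
Condition 2 (every backdoor path blocked by {Z5}):
  P1: blocked at fork node Z5 ∈ conditioning set.
  P2: blocked at collider Z2 (neither it nor any descendant is in the conditioning set).
{Z5} satisfies the backdoor criterion.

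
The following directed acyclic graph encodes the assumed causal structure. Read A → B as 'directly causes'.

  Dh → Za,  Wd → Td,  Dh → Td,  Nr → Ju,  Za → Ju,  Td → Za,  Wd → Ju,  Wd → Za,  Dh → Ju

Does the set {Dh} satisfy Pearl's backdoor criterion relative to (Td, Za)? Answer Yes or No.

Backdoor paths from Td to Za (paths whose first edge points into Td):
  P1: Td <- Wd -> Za
  P2: Td <- Wd -> Ju <- Dh -> Za
  P3: Td <- Wd -> Ju <- Za
  P4: Td <- Dh -> Za
  P5: Td <- Dh -> Ju <- Wd -> Za
  P6: Td <- Dh -> Ju <- Za
Condition 1 (no descendant of Td in the set): holds — descendants of Td are {Ju, Za}; none are in {Dh}.
Condition 2 (every backdoor path blocked by {Dh}):
  P1: open — no interior node is in the conditioning set.
  P2: blocked at collider Ju (neither it nor any descendant is in the conditioning set).
  P3: blocked at collider Ju (neither it nor any descendant is in the conditioning set).
  P4: blocked at fork node Dh ∈ conditioning set.
  P5: blocked at fork node Dh ∈ conditioning set.
  P6: blocked at fork node Dh ∈ conditioning set.
{Dh} does not satisfy the backdoor criterion.

No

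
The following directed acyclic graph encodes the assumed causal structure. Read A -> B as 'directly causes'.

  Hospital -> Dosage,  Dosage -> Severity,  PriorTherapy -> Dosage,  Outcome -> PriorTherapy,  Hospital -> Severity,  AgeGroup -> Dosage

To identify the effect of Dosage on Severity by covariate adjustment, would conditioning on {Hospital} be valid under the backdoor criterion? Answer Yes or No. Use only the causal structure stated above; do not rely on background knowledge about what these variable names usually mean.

Backdoor paths from Dosage to Severity (paths whose first edge points into Dosage):
  P1: Dosage <- Hospital -> Severity
Condition 1 (no descendant of Dosage in the set): holds — descendants of Dosage are {Severity}; none are in {Hospital}.
Condition 2 (every backdoor path blocked by {Hospital}):
  P1: blocked at fork node Hospital ∈ conditioning set.
{Hospital} satisfies the backdoor criterion.

Yes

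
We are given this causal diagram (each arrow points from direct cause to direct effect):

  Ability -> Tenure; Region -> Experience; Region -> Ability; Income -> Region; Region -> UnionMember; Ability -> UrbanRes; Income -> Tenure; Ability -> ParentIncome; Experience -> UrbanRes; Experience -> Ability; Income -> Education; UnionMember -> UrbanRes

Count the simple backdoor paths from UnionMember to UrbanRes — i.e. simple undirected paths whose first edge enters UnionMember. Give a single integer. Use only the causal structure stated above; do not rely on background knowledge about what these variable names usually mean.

6

A backdoor path from UnionMember to UrbanRes is any simple undirected path whose first edge points into UnionMember (i.e. leaves UnionMember via a parent).
Parents of UnionMember: {Region}.
Enumerating:
  P1: UnionMember <- Region <- Income -> Tenure <- Ability <- Experience -> UrbanRes
  P2: UnionMember <- Region <- Income -> Tenure <- Ability -> UrbanRes
  P3: UnionMember <- Region -> Experience -> Ability -> UrbanRes
  P4: UnionMember <- Region -> Experience -> UrbanRes
  P5: UnionMember <- Region -> Ability <- Experience -> UrbanRes
  P6: UnionMember <- Region -> Ability -> UrbanRes
That exhausts the simple backdoor paths. Count: 6.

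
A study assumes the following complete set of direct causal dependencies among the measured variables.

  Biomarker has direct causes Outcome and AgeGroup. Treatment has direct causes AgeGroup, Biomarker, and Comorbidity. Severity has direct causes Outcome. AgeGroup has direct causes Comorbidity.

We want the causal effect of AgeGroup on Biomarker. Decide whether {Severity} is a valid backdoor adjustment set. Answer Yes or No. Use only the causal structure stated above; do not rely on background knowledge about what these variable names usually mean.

Backdoor paths from AgeGroup to Biomarker (paths whose first edge points into AgeGroup):
  P1: AgeGroup <- Comorbidity -> Treatment <- Biomarker
Condition 1 (no descendant of AgeGroup in the set): holds — descendants of AgeGroup are {Biomarker, Treatment}; none are in {Severity}.
Condition 2 (every backdoor path blocked by {Severity}):
  P1: blocked at collider Treatment (neither it nor any descendant is in the conditioning set).
{Severity} satisfies the backdoor criterion.

Yes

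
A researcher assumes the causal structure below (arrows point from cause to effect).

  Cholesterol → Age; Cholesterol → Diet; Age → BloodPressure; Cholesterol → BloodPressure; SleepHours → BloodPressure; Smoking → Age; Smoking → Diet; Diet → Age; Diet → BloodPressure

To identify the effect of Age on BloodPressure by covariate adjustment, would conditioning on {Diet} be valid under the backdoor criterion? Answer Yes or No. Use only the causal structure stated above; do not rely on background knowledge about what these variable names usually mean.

No

Backdoor paths from Age to BloodPressure (paths whose first edge points into Age):
  P1: Age <- Cholesterol -> Diet -> BloodPressure
  P2: Age <- Cholesterol -> BloodPressure
  P3: Age <- Smoking -> Diet <- Cholesterol -> BloodPressure
  P4: Age <- Smoking -> Diet -> BloodPressure
  P5: Age <- Diet <- Cholesterol -> BloodPressure
  P6: Age <- Diet -> BloodPressure
Condition 1 (no descendant of Age in the set): holds — descendants of Age are {BloodPressure}; none are in {Diet}.
Condition 2 (every backdoor path blocked by {Diet}):
  P1: blocked at chain node Diet ∈ conditioning set.
  P2: open — no interior node is in the conditioning set.
  P3: open — collider(s) Diet are conditioned on (or have a conditioned descendant) and no non-collider on the path is in the set.
  P4: blocked at chain node Diet ∈ conditioning set.
  P5: blocked at chain node Diet ∈ conditioning set.
  P6: blocked at fork node Diet ∈ conditioning set.
{Diet} does not satisfy the backdoor criterion.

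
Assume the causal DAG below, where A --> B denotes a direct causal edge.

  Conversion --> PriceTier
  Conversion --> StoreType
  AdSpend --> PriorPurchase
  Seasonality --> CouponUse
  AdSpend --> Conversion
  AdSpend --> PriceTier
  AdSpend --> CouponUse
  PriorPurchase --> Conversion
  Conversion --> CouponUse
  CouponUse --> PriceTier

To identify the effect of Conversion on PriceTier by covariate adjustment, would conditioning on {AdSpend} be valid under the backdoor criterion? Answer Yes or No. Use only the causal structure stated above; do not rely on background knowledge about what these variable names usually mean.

Yes

Backdoor paths from Conversion to PriceTier (paths whose first edge points into Conversion):
  P1: Conversion <- AdSpend -> CouponUse -> PriceTier
  P2: Conversion <- AdSpend -> PriceTier
  P3: Conversion <- PriorPurchase <- AdSpend -> CouponUse -> PriceTier
  P4: Conversion <- PriorPurchase <- AdSpend -> PriceTier
Condition 1 (no descendant of Conversion in the set): holds — descendants of Conversion are {CouponUse, PriceTier, StoreType}; none are in {AdSpend}.
Condition 2 (every backdoor path blocked by {AdSpend}):
  P1: blocked at fork node AdSpend ∈ conditioning set.
  P2: blocked at fork node AdSpend ∈ conditioning set.
  P3: blocked at fork node AdSpend ∈ conditioning set.
  P4: blocked at fork node AdSpend ∈ conditioning set.
{AdSpend} satisfies the backdoor criterion.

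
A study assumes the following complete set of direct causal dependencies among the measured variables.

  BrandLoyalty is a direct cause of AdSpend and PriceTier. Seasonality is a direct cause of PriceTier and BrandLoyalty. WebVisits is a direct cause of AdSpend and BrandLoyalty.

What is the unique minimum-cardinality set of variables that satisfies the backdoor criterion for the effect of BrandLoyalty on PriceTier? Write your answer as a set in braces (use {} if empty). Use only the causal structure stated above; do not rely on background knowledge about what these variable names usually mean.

{Seasonality}

Variables eligible for adjustment (non-descendants of BrandLoyalty, excluding BrandLoyalty and PriceTier): {Seasonality, WebVisits}.
Backdoor paths from BrandLoyalty to PriceTier:
  P1: BrandLoyalty <- Seasonality -> PriceTier
The empty set is not sufficient: P1 (BrandLoyalty <- Seasonality -> PriceTier) has no collider blocking it and no conditioned non-collider, so it is open.
Try {Seasonality}:
  P1: blocked at fork node Seasonality ∈ conditioning set.
{Seasonality} contains no descendant of BrandLoyalty and blocks every backdoor path.
No other singleton works — e.g. {WebVisits} leaves P1 open — so {Seasonality} is the unique smallest valid adjustment set.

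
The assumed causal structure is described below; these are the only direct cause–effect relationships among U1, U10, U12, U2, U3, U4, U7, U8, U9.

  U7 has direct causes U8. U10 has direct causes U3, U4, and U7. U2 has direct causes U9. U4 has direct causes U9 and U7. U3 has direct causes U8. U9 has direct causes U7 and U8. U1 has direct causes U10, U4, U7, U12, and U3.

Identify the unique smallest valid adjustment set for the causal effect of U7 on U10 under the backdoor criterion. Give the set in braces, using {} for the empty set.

{U8}

Variables eligible for adjustment (non-descendants of U7, excluding U7 and U10): {U12, U3, U8}.
Backdoor paths from U7 to U10:
  P1: U7 <- U8 -> U9 -> U4 -> U10
  P2: U7 <- U8 -> U9 -> U4 -> U1 <- U3 -> U10
  P3: U7 <- U8 -> U9 -> U4 -> U1 <- U10
  P4: U7 <- U8 -> U3 -> U10
  P5: U7 <- U8 -> U3 -> U1 <- U4 -> U10
  P6: U7 <- U8 -> U3 -> U1 <- U10
The empty set is not sufficient: P1 (U7 <- U8 -> U9 -> U4 -> U10) has no collider blocking it and no conditioned non-collider, so it is open.
Try {U8}:
  P1: blocked at fork node U8 ∈ conditioning set.
  P2: blocked at fork node U8 ∈ conditioning set.
  P3: blocked at fork node U8 ∈ conditioning set.
  P4: blocked at fork node U8 ∈ conditioning set.
  P5: blocked at fork node U8 ∈ conditioning set.
  P6: blocked at fork node U8 ∈ conditioning set.
{U8} contains no descendant of U7 and blocks every backdoor path.
No other singleton works — e.g. {U3} leaves P1 open — so {U8} is the unique smallest valid adjustment set.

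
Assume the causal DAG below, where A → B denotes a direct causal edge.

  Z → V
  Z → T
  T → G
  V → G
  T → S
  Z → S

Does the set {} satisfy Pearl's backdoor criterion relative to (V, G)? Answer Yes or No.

Backdoor paths from V to G (paths whose first edge points into V):
  P1: V <- Z -> T -> G
  P2: V <- Z -> S <- T -> G
Condition 1 (no descendant of V in the set): holds — descendants of V are {G}; none are in {}.
Condition 2 (every backdoor path blocked by {}):
  P1: open — no interior node is in the conditioning set.
  P2: blocked at collider S (neither it nor any descendant is in the conditioning set).
{} does not satisfy the backdoor criterion.

No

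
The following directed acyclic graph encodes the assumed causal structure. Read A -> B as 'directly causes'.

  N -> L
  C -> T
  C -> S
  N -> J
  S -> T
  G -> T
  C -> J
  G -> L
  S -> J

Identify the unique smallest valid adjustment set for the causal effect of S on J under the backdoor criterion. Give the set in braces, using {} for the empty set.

Variables eligible for adjustment (non-descendants of S, excluding S and J): {C, G, L, N}.
Backdoor paths from S to J:
  P1: S <- C -> J
  P2: S <- C -> T <- G -> L <- N -> J
The empty set is not sufficient: P1 (S <- C -> J) has no collider blocking it and no conditioned non-collider, so it is open.
Try {C}:
  P1: blocked at fork node C ∈ conditioning set.
  P2: blocked at fork node C ∈ conditioning set.
{C} contains no descendant of S and blocks every backdoor path.
No other singleton works — e.g. {N} leaves P1 open — so {C} is the unique smallest valid adjustment set.

{C}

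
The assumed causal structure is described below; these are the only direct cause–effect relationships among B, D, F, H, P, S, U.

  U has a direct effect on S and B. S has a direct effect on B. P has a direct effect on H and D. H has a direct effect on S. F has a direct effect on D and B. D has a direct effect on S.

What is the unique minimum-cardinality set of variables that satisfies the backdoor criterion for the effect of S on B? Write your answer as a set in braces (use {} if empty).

{F, U}

Variables eligible for adjustment (non-descendants of S, excluding S and B): {D, F, H, P, U}.
Backdoor paths from S to B:
  P1: S <- U -> B
  P2: S <- D <- F -> B
  P3: S <- H <- P -> D <- F -> B
The empty set is not sufficient: P1 (S <- U -> B) has no collider blocking it and no conditioned non-collider, so it is open.
Try {F, U}:
  P1: blocked at fork node U ∈ conditioning set.
  P2: blocked at fork node F ∈ conditioning set.
  P3: blocked at collider D (neither it nor any descendant is in the conditioning set).
{F, U} contains no descendant of S and blocks every backdoor path.
Every element of {F, U} is needed (dropping F leaves P2 open; dropping U leaves P1 open), so no proper subset is valid.
Among all size-2 subsets of the eligible variables, only {F, U} blocks every backdoor path, so it is the unique smallest valid adjustment set.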